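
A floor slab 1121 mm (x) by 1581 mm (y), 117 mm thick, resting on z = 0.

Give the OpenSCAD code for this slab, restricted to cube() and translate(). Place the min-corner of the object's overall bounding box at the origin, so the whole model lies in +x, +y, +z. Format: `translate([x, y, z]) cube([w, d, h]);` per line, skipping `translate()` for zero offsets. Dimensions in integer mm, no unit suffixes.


cube([1121, 1581, 117]);


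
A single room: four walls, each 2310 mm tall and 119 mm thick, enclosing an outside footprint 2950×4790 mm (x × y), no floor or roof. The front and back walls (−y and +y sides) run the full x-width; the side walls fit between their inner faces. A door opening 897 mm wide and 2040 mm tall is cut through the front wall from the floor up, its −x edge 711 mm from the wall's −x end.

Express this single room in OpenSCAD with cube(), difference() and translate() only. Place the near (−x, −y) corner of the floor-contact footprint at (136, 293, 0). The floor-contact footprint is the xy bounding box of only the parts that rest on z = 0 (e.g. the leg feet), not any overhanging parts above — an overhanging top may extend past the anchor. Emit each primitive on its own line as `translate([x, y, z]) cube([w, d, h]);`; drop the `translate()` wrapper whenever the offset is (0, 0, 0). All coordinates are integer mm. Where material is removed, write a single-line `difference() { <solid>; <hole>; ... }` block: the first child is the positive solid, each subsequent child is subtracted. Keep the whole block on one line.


difference() { translate([136, 293, 0]) cube([2950, 119, 2310]); translate([847, 293, 0]) cube([897, 119, 2040]); }
translate([136, 4964, 0]) cube([2950, 119, 2310]);
translate([136, 412, 0]) cube([119, 4552, 2310]);
translate([2967, 412, 0]) cube([119, 4552, 2310]);


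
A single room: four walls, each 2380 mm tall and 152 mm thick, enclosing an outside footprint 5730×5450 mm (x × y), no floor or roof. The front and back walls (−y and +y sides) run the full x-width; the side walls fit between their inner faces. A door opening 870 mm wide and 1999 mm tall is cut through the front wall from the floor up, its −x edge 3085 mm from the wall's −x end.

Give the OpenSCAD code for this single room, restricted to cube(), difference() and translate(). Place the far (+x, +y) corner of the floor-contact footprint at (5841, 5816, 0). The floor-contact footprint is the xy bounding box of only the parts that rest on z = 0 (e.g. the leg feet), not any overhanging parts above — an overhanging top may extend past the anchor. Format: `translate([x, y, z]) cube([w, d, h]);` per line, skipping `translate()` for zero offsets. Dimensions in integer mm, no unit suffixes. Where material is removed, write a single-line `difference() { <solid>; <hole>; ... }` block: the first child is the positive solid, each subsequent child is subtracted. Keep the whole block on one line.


difference() { translate([111, 366, 0]) cube([5730, 152, 2380]); translate([3196, 366, 0]) cube([870, 152, 1999]); }
translate([111, 5664, 0]) cube([5730, 152, 2380]);
translate([111, 518, 0]) cube([152, 5146, 2380]);
translate([5689, 518, 0]) cube([152, 5146, 2380]);


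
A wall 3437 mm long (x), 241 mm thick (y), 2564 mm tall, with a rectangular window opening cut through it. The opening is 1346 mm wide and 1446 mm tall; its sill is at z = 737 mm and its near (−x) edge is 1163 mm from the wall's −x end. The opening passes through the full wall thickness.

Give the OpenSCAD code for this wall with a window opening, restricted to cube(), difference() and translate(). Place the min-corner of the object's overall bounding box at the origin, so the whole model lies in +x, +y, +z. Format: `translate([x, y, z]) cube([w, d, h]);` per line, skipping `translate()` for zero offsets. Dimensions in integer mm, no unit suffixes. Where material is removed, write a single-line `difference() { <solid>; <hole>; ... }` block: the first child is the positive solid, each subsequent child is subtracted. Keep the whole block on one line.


difference() { cube([3437, 241, 2564]); translate([1163, 0, 737]) cube([1346, 241, 1446]); }


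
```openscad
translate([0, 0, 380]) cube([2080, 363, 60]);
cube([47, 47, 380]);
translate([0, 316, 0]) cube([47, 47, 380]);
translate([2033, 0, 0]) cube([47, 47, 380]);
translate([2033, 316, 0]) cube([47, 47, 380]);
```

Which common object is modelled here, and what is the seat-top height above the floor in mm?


A bench. The seat-top height is 440 mm.

A long slab on four corner posts — a bench. The slab sits at z = 380 with thickness 60, so the top is 380 + 60 = 440 mm.


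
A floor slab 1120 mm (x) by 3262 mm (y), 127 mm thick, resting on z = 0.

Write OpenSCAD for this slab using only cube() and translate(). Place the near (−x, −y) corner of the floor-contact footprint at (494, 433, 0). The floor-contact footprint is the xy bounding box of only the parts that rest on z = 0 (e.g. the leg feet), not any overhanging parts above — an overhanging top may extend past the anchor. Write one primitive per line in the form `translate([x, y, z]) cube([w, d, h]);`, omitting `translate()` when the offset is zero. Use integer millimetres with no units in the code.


translate([494, 433, 0]) cube([1120, 3262, 127]);


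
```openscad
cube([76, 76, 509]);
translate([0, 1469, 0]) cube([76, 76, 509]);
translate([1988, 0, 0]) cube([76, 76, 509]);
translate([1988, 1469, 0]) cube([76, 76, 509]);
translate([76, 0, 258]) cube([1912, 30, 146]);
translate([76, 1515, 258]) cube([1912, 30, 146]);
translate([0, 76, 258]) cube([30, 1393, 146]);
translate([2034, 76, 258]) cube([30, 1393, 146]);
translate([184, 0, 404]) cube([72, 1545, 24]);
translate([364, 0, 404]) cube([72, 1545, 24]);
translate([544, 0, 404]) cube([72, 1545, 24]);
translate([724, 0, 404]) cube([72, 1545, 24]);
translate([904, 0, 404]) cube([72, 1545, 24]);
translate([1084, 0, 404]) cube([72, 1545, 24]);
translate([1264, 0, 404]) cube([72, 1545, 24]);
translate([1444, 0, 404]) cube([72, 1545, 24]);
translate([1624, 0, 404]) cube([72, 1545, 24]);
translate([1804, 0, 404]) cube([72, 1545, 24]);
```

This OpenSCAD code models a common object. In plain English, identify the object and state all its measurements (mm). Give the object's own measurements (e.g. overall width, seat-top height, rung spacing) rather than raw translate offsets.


A bed frame 2064 mm long (x) by 1545 mm wide (y). Four 76×76 mm corner posts, 509 mm tall, at the corners of the footprint. Four rails of 30 mm thickness and 146 mm height run between adjacent posts with their undersides at z = 258 mm, their outer faces flush with the outside of the frame (the two x-running rails run between the posts' inner faces; the two y-running rails run between the posts' inner faces). 10 slats, each 72 mm wide (x) and 24 mm thick, lie across the top of the two x-running rails, running the full 1545 mm width of the frame in y; along x they sit between the end posts with a 108 mm gap after the −x posts and between neighbouring slats, leaving 112 mm before the +x posts.


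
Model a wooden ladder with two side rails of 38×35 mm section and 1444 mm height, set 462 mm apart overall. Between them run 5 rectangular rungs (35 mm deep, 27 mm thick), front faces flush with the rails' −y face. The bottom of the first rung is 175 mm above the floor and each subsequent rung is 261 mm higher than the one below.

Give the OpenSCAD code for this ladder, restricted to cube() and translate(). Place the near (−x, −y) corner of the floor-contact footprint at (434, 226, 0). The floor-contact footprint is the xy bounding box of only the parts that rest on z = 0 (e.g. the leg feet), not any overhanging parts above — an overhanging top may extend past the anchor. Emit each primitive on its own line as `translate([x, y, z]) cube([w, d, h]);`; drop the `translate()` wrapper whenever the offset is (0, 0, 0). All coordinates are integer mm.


translate([434, 226, 0]) cube([38, 35, 1444]);
translate([858, 226, 0]) cube([38, 35, 1444]);
translate([472, 226, 175]) cube([386, 35, 27]);
translate([472, 226, 436]) cube([386, 35, 27]);
translate([472, 226, 697]) cube([386, 35, 27]);
translate([472, 226, 958]) cube([386, 35, 27]);
translate([472, 226, 1219]) cube([386, 35, 27]);


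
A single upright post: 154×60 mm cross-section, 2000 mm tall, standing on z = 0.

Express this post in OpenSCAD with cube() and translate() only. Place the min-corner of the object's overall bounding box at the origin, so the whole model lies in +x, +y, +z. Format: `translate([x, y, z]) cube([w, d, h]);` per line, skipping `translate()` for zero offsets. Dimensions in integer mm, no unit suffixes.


cube([154, 60, 2000]);


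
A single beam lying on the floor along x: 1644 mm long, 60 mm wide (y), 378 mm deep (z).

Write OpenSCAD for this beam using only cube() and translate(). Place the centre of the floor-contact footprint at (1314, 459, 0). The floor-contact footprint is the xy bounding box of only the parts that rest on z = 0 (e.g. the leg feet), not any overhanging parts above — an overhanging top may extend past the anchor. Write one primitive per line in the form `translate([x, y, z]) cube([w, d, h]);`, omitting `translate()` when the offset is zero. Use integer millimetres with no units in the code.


translate([492, 429, 0]) cube([1644, 60, 378]);


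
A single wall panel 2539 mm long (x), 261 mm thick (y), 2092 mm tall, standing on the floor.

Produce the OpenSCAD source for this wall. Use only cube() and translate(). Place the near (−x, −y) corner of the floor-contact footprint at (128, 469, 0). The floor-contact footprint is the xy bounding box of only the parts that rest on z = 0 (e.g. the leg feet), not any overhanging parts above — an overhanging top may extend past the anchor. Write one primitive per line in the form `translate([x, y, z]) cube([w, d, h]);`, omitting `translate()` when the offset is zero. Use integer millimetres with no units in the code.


translate([128, 469, 0]) cube([2539, 261, 2092]);


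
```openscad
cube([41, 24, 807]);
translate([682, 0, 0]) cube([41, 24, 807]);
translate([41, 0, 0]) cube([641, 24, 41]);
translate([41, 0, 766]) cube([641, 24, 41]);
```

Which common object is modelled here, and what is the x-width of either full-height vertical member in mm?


A picture frame. The border width is 41 mm.

Four thin pieces enclosing a rectangular opening — a picture frame. The two full-height stiles are 807 mm tall; the top rail sits at z = 766 and is 41 mm tall, so the border above the opening is 807 − 766 = 41 mm, matching the stile x-width.


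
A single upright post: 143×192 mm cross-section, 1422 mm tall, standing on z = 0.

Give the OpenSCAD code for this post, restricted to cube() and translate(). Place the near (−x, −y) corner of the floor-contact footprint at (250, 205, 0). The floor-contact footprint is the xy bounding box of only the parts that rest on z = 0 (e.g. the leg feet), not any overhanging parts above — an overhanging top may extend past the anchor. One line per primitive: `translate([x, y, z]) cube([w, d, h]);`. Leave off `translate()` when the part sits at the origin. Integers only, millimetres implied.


translate([250, 205, 0]) cube([143, 192, 1422]);


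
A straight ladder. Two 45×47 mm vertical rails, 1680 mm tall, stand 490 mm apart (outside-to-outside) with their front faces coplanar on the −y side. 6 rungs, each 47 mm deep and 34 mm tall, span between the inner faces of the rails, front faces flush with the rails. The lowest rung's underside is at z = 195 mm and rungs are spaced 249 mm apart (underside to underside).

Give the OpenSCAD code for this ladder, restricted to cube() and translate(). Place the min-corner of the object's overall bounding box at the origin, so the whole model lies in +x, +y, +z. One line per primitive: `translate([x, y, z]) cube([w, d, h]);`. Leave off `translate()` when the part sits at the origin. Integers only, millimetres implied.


// rung span = 490 - 2*45 = 400
// rung[k] z = 195 + k*249
cube([45, 47, 1680]);
translate([445, 0, 0]) cube([45, 47, 1680]);
translate([45, 0, 195]) cube([400, 47, 34]);
translate([45, 0, 444]) cube([400, 47, 34]);
translate([45, 0, 693]) cube([400, 47, 34]);
translate([45, 0, 942]) cube([400, 47, 34]);
translate([45, 0, 1191]) cube([400, 47, 34]);
translate([45, 0, 1440]) cube([400, 47, 34]);


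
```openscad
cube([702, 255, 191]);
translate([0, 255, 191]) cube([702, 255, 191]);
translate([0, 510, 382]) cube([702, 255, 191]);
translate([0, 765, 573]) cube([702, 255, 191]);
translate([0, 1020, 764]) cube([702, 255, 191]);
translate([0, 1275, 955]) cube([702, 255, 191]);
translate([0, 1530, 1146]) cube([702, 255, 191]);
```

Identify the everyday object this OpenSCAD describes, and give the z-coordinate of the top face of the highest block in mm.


A staircase. The total rise is 1337 mm.

7 identical blocks, each offset up and back from the previous — a staircase. Each step is 191 mm tall and there are 7 of them, so the total rise is 7 × 191 = 1337 mm.


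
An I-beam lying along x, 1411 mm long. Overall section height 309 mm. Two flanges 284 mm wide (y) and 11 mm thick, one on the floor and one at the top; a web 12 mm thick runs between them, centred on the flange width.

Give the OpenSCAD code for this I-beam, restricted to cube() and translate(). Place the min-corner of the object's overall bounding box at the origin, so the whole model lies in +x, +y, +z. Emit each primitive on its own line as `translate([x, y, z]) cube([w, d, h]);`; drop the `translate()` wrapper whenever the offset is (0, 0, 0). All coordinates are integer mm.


cube([1411, 284, 11]);
translate([0, 136, 11]) cube([1411, 12, 287]);
translate([0, 0, 298]) cube([1411, 284, 11]);


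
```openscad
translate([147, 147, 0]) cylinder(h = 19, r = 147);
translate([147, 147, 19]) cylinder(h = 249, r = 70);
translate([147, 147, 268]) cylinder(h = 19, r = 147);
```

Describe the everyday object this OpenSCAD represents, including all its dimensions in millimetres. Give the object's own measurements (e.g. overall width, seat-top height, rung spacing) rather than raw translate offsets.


A spool: two coaxial disc flanges of radius 147 mm and thickness 19 mm, joined by a core cylinder of radius 70 mm and height 249 mm. The lower flange rests on z = 0 and the three cylinders share a vertical axis.


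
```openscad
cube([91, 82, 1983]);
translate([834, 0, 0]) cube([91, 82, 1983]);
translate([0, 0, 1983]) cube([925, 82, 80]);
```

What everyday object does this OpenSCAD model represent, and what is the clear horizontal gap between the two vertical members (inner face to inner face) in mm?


A door frame. The clear opening width is 743 mm.

Two 1983 mm tall posts with a header on top — a door frame. The left jamb is 91 mm wide at x = 0; the right jamb starts at x = 834. The clear opening is 834 − 91 = 743 mm.


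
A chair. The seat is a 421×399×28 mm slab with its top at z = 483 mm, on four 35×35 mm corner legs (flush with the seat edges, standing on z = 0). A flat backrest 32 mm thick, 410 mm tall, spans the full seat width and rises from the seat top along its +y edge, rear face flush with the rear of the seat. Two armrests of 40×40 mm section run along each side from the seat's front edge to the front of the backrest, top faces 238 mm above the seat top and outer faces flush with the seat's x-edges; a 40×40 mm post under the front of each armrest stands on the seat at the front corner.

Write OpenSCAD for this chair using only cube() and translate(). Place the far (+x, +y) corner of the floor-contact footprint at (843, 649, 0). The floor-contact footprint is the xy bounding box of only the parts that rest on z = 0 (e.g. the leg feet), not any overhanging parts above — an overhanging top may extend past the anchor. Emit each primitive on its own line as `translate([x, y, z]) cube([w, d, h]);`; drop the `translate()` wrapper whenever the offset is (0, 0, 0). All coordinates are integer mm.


translate([422, 250, 455]) cube([421, 399, 28]);
translate([422, 250, 0]) cube([35, 35, 455]);
translate([808, 250, 0]) cube([35, 35, 455]);
translate([422, 614, 0]) cube([35, 35, 455]);
translate([808, 614, 0]) cube([35, 35, 455]);
translate([422, 617, 483]) cube([421, 32, 410]);
translate([422, 250, 681]) cube([40, 367, 40]);
translate([803, 250, 681]) cube([40, 367, 40]);
translate([422, 250, 483]) cube([40, 40, 198]);
translate([803, 250, 483]) cube([40, 40, 198]);


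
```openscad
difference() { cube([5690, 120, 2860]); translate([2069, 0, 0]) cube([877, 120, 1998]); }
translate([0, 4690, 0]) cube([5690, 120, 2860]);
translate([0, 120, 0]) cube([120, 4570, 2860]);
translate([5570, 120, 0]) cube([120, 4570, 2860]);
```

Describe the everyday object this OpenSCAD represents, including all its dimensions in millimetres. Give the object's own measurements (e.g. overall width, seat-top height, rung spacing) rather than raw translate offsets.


A single room: four walls, each 2860 mm tall and 120 mm thick, enclosing an outside footprint 5690×4810 mm (x × y), no floor or roof. The front and back walls (−y and +y sides) run the full x-width; the side walls fit between their inner faces. A door opening 877 mm wide and 1998 mm tall is cut through the front wall from the floor up, its −x edge 2069 mm from the wall's −x end.


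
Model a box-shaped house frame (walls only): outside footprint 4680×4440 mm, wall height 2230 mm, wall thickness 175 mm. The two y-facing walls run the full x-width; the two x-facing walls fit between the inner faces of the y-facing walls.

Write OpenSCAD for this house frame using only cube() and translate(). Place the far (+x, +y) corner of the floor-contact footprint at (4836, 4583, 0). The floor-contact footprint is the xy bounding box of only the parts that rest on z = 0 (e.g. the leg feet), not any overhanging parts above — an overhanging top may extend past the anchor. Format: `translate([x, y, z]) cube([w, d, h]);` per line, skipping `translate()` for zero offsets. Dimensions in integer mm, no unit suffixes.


translate([156, 143, 0]) cube([4680, 175, 2230]);
translate([156, 4408, 0]) cube([4680, 175, 2230]);
translate([156, 318, 0]) cube([175, 4090, 2230]);
translate([4661, 318, 0]) cube([175, 4090, 2230]);


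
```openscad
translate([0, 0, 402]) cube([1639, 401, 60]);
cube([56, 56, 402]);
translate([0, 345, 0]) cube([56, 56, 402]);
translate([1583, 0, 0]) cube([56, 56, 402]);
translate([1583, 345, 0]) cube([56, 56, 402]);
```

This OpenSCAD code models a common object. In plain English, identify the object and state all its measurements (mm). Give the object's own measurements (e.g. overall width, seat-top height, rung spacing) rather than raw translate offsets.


A long wooden bench with a 1639 mm (x) × 401 mm (y) seat, 60 mm thick, its top surface 462 mm above the floor. Four 56 mm square legs at the seat corners, flush with the edges, run from z = 0 to the seat underside.


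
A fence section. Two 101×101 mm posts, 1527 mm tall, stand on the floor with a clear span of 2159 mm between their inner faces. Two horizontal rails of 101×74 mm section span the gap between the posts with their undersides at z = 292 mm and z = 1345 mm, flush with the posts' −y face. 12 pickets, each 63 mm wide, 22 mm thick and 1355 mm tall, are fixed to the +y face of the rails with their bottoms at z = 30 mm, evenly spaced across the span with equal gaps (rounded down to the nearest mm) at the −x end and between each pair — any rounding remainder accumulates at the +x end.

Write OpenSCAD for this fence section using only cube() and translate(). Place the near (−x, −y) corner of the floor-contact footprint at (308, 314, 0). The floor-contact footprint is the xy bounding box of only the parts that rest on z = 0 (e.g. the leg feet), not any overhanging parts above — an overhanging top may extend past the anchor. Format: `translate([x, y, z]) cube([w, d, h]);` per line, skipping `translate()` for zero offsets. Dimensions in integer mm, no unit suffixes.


translate([308, 314, 0]) cube([101, 101, 1527]);
translate([2568, 314, 0]) cube([101, 101, 1527]);
translate([409, 314, 292]) cube([2159, 101, 74]);
translate([409, 314, 1345]) cube([2159, 101, 74]);
translate([516, 415, 30]) cube([63, 22, 1355]);
translate([686, 415, 30]) cube([63, 22, 1355]);
translate([856, 415, 30]) cube([63, 22, 1355]);
translate([1026, 415, 30]) cube([63, 22, 1355]);
translate([1196, 415, 30]) cube([63, 22, 1355]);
translate([1366, 415, 30]) cube([63, 22, 1355]);
translate([1536, 415, 30]) cube([63, 22, 1355]);
translate([1706, 415, 30]) cube([63, 22, 1355]);
translate([1876, 415, 30]) cube([63, 22, 1355]);
translate([2046, 415, 30]) cube([63, 22, 1355]);
translate([2216, 415, 30]) cube([63, 22, 1355]);
translate([2386, 415, 30]) cube([63, 22, 1355]);


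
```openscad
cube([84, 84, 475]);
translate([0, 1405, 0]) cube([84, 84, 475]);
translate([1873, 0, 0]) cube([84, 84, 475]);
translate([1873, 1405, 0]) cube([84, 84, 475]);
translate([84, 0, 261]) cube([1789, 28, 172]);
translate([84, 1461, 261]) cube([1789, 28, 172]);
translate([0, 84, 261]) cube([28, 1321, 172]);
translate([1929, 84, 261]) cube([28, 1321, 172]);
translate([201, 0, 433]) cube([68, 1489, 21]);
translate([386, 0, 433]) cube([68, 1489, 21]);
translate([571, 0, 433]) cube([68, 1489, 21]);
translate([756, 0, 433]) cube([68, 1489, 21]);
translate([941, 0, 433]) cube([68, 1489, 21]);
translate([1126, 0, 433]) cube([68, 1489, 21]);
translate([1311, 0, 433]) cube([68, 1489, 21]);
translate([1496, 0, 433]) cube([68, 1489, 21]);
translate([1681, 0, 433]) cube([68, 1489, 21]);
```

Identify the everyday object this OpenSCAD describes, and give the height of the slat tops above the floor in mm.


A bed frame. The slat-top height is 454 mm.

Four posts, four rails, and a row of slats — a bed frame. Slats sit on the rails at z = 261 + 172 = 433; with slat thickness 21, the top is 454 mm.


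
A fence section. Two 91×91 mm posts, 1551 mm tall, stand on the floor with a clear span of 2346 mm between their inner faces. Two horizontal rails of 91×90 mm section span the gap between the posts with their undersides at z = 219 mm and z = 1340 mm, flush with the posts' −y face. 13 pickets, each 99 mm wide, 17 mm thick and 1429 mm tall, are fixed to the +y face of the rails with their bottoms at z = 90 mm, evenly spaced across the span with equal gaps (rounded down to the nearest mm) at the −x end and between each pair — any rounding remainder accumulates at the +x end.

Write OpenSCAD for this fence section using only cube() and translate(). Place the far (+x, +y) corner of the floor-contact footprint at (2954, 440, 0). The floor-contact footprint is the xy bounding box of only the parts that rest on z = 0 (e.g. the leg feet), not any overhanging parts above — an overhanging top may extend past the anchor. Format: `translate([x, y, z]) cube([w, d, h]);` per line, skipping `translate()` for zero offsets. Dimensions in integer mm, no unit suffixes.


translate([426, 349, 0]) cube([91, 91, 1551]);
translate([2863, 349, 0]) cube([91, 91, 1551]);
translate([517, 349, 219]) cube([2346, 91, 90]);
translate([517, 349, 1340]) cube([2346, 91, 90]);
translate([592, 440, 90]) cube([99, 17, 1429]);
translate([766, 440, 90]) cube([99, 17, 1429]);
translate([940, 440, 90]) cube([99, 17, 1429]);
translate([1114, 440, 90]) cube([99, 17, 1429]);
translate([1288, 440, 90]) cube([99, 17, 1429]);
translate([1462, 440, 90]) cube([99, 17, 1429]);
translate([1636, 440, 90]) cube([99, 17, 1429]);
translate([1810, 440, 90]) cube([99, 17, 1429]);
translate([1984, 440, 90]) cube([99, 17, 1429]);
translate([2158, 440, 90]) cube([99, 17, 1429]);
translate([2332, 440, 90]) cube([99, 17, 1429]);
translate([2506, 440, 90]) cube([99, 17, 1429]);
translate([2680, 440, 90]) cube([99, 17, 1429]);


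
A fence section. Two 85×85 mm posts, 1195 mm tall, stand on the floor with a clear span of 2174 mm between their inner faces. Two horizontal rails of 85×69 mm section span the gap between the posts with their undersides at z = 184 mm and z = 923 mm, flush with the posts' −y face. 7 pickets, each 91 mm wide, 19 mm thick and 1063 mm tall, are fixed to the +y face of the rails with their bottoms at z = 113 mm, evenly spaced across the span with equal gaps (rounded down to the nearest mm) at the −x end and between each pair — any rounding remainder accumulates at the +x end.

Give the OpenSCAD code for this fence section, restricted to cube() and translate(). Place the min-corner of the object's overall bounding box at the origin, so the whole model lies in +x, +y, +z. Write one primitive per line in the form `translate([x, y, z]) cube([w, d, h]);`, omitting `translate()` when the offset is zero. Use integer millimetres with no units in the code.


cube([85, 85, 1195]);
translate([2259, 0, 0]) cube([85, 85, 1195]);
translate([85, 0, 184]) cube([2174, 85, 69]);
translate([85, 0, 923]) cube([2174, 85, 69]);
translate([277, 85, 113]) cube([91, 19, 1063]);
translate([560, 85, 113]) cube([91, 19, 1063]);
translate([843, 85, 113]) cube([91, 19, 1063]);
translate([1126, 85, 113]) cube([91, 19, 1063]);
translate([1409, 85, 113]) cube([91, 19, 1063]);
translate([1692, 85, 113]) cube([91, 19, 1063]);
translate([1975, 85, 113]) cube([91, 19, 1063]);


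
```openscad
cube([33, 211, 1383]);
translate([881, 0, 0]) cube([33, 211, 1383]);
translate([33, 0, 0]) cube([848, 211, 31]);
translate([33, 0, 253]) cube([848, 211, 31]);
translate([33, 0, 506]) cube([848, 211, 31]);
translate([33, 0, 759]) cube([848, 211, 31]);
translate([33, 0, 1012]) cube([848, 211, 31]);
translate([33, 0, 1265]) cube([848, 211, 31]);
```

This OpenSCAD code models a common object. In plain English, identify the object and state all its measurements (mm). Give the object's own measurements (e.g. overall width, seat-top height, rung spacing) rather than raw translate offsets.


An open bookshelf. Two side panels, each 33 mm thick, 211 mm deep and 1383 mm tall, stand 914 mm apart (outside-to-outside). Between them sit 6 shelves, each 31 mm thick and 211 mm deep, spanning the full gap between the sides. The bottom shelf rests on the floor (its underside at z = 0) and the clear gap between one shelf's top and the next shelf's underside is 222 mm.


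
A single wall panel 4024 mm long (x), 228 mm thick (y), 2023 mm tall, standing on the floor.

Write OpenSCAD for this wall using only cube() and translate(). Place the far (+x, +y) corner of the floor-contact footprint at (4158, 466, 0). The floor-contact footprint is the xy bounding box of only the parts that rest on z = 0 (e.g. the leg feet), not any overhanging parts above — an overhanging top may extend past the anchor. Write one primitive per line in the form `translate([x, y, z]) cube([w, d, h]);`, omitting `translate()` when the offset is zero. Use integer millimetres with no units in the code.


translate([134, 238, 0]) cube([4024, 228, 2023]);


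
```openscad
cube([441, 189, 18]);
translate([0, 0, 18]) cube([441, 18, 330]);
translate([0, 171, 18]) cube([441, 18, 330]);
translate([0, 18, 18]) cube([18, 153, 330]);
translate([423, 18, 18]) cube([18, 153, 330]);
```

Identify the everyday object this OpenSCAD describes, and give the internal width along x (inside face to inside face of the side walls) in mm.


An open box. The internal width is 405 mm.

A 441×189 base slab with four walls standing on it — an open box. The base is 441 mm wide and the walls are 18 mm thick, so the internal width is 441 − 2 × 18 = 405 mm.


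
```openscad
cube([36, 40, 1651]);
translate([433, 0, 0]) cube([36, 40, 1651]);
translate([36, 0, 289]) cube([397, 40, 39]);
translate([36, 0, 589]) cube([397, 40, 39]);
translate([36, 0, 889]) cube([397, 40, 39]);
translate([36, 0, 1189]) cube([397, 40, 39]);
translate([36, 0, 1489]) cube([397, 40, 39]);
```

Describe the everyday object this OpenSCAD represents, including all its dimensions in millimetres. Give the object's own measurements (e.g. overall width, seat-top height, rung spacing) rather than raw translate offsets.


A straight ladder. Two 36×40 mm vertical rails, 1651 mm tall, stand 469 mm apart (outside-to-outside) with their front faces coplanar on the −y side. 5 rungs, each 40 mm deep and 39 mm tall, span between the inner faces of the rails, front faces flush with the rails. The lowest rung's underside is at z = 289 mm and rungs are spaced 300 mm apart (underside to underside).


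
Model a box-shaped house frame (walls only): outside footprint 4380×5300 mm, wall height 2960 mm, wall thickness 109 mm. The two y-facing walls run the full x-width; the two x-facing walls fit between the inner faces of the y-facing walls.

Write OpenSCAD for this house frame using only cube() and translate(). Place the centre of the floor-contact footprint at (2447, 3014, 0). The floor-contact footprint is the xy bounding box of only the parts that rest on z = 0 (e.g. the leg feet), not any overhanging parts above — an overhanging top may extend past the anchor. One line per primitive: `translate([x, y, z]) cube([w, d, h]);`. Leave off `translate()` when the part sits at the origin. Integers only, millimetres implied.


translate([257, 364, 0]) cube([4380, 109, 2960]);
translate([257, 5555, 0]) cube([4380, 109, 2960]);
translate([257, 473, 0]) cube([109, 5082, 2960]);
translate([4528, 473, 0]) cube([109, 5082, 2960]);


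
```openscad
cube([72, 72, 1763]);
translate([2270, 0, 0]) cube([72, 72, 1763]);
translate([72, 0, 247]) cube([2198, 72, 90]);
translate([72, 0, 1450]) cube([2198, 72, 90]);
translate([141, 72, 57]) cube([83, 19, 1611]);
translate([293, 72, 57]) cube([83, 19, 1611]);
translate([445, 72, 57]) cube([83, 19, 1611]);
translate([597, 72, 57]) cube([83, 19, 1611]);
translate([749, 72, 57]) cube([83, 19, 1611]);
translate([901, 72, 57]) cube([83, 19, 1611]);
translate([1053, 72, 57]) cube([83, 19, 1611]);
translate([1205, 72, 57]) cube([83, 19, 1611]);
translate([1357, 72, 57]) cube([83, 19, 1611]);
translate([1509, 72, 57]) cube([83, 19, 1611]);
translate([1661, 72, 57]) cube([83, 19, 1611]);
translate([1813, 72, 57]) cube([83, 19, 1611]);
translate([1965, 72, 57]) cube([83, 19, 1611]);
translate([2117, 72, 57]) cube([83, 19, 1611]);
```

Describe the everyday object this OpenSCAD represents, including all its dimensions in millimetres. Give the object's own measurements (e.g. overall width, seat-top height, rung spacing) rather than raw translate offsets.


A fence section. Two 72×72 mm posts, 1763 mm tall, stand on the floor with a clear span of 2198 mm between their inner faces. Two horizontal rails of 72×90 mm section span the gap between the posts with their undersides at z = 247 mm and z = 1450 mm, flush with the posts' −y face. 14 pickets, each 83 mm wide, 19 mm thick and 1611 mm tall, are fixed to the +y face of the rails with their bottoms at z = 57 mm, spaced across the span with a 69 mm gap after the −x post and between neighbouring pickets, with 70 mm left before the +x post.


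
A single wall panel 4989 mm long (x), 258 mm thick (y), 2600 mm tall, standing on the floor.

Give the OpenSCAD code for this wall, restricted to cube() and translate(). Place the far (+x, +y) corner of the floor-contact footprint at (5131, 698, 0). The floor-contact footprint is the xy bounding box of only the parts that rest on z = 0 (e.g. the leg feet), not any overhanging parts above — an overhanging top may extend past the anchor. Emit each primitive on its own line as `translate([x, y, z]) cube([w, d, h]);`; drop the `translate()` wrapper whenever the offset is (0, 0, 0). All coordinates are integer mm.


translate([142, 440, 0]) cube([4989, 258, 2600]);


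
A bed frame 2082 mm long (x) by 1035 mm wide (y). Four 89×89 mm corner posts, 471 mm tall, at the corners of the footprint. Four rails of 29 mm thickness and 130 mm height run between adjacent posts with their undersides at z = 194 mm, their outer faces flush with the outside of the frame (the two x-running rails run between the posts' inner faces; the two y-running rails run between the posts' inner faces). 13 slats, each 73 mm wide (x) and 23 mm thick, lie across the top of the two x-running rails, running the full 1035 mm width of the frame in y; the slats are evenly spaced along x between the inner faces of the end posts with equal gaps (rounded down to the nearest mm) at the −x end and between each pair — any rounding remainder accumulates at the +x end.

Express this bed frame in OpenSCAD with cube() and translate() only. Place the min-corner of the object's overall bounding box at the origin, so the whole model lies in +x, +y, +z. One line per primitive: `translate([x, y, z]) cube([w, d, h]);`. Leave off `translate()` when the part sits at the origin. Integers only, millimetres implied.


cube([89, 89, 471]);
translate([0, 946, 0]) cube([89, 89, 471]);
translate([1993, 0, 0]) cube([89, 89, 471]);
translate([1993, 946, 0]) cube([89, 89, 471]);
translate([89, 0, 194]) cube([1904, 29, 130]);
translate([89, 1006, 194]) cube([1904, 29, 130]);
translate([0, 89, 194]) cube([29, 857, 130]);
translate([2053, 89, 194]) cube([29, 857, 130]);
translate([157, 0, 324]) cube([73, 1035, 23]);
translate([298, 0, 324]) cube([73, 1035, 23]);
translate([439, 0, 324]) cube([73, 1035, 23]);
translate([580, 0, 324]) cube([73, 1035, 23]);
translate([721, 0, 324]) cube([73, 1035, 23]);
translate([862, 0, 324]) cube([73, 1035, 23]);
translate([1003, 0, 324]) cube([73, 1035, 23]);
translate([1144, 0, 324]) cube([73, 1035, 23]);
translate([1285, 0, 324]) cube([73, 1035, 23]);
translate([1426, 0, 324]) cube([73, 1035, 23]);
translate([1567, 0, 324]) cube([73, 1035, 23]);
translate([1708, 0, 324]) cube([73, 1035, 23]);
translate([1849, 0, 324]) cube([73, 1035, 23]);


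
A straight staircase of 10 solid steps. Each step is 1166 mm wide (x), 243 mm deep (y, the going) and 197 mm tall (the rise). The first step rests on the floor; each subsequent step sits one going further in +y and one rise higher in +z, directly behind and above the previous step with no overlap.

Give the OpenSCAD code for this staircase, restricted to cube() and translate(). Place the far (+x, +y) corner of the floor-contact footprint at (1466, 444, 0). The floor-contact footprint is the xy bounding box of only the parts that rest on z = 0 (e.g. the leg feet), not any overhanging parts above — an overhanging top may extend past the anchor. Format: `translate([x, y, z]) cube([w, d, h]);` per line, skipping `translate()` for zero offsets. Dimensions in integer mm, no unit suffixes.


translate([300, 201, 0]) cube([1166, 243, 197]);
translate([300, 444, 197]) cube([1166, 243, 197]);
translate([300, 687, 394]) cube([1166, 243, 197]);
translate([300, 930, 591]) cube([1166, 243, 197]);
translate([300, 1173, 788]) cube([1166, 243, 197]);
translate([300, 1416, 985]) cube([1166, 243, 197]);
translate([300, 1659, 1182]) cube([1166, 243, 197]);
translate([300, 1902, 1379]) cube([1166, 243, 197]);
translate([300, 2145, 1576]) cube([1166, 243, 197]);
translate([300, 2388, 1773]) cube([1166, 243, 197]);


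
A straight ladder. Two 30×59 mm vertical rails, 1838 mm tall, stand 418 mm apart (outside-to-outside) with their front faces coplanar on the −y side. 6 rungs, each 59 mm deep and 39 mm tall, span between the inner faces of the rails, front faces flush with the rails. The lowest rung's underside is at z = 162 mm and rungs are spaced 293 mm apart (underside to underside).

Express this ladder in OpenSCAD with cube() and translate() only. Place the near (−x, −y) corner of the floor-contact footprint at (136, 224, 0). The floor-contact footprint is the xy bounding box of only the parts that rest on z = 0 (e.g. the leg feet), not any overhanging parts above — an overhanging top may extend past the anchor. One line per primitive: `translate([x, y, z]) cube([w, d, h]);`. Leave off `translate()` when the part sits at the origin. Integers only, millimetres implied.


// rung span = 418 - 2*30 = 358
// rung[k] z = 162 + k*293
translate([136, 224, 0]) cube([30, 59, 1838]);
translate([524, 224, 0]) cube([30, 59, 1838]);
translate([166, 224, 162]) cube([358, 59, 39]);
translate([166, 224, 455]) cube([358, 59, 39]);
translate([166, 224, 748]) cube([358, 59, 39]);
translate([166, 224, 1041]) cube([358, 59, 39]);
translate([166, 224, 1334]) cube([358, 59, 39]);
translate([166, 224, 1627]) cube([358, 59, 39]);


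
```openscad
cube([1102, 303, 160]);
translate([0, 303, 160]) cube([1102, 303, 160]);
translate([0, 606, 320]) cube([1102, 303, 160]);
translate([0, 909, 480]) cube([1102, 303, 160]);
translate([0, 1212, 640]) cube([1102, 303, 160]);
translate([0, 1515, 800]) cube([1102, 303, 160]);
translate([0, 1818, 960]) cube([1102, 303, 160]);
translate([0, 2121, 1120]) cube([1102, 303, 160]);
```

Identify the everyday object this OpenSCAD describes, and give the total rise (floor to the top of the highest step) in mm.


A staircase. The total rise is 1280 mm.

8 identical blocks, each offset up and back from the previous — a staircase. Each step is 160 mm tall and there are 8 of them, so the total rise is 8 × 160 = 1280 mm.


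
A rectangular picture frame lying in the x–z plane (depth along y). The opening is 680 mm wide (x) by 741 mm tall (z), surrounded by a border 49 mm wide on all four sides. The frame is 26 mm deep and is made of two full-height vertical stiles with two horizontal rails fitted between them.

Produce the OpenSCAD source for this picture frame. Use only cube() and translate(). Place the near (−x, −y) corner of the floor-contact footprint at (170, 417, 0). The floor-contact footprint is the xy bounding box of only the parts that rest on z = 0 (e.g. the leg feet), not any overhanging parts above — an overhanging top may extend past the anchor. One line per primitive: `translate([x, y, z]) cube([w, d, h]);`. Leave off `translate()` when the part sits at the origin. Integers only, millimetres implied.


translate([170, 417, 0]) cube([49, 26, 839]);
translate([899, 417, 0]) cube([49, 26, 839]);
translate([219, 417, 0]) cube([680, 26, 49]);
translate([219, 417, 790]) cube([680, 26, 49]);


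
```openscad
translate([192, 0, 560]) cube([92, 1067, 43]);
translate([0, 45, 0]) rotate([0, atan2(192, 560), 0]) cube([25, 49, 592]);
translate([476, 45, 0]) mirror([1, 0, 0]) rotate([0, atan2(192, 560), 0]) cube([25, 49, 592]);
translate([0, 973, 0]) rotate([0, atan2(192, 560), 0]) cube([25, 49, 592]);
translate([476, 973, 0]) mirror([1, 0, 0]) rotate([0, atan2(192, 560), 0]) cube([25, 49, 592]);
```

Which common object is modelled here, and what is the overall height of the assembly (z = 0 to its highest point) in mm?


A sawhorse. The overall height is 603 mm.

A beam across two mirrored pairs of raked legs — a sawhorse. The beam's underside is at z = 560 (matching the legs' vertical rise in atan2(192, 560)) and the beam is 43 mm tall, so its top is at 560 + 43 = 603 mm. The raked legs top out at the beam's underside, so that is the highest point.


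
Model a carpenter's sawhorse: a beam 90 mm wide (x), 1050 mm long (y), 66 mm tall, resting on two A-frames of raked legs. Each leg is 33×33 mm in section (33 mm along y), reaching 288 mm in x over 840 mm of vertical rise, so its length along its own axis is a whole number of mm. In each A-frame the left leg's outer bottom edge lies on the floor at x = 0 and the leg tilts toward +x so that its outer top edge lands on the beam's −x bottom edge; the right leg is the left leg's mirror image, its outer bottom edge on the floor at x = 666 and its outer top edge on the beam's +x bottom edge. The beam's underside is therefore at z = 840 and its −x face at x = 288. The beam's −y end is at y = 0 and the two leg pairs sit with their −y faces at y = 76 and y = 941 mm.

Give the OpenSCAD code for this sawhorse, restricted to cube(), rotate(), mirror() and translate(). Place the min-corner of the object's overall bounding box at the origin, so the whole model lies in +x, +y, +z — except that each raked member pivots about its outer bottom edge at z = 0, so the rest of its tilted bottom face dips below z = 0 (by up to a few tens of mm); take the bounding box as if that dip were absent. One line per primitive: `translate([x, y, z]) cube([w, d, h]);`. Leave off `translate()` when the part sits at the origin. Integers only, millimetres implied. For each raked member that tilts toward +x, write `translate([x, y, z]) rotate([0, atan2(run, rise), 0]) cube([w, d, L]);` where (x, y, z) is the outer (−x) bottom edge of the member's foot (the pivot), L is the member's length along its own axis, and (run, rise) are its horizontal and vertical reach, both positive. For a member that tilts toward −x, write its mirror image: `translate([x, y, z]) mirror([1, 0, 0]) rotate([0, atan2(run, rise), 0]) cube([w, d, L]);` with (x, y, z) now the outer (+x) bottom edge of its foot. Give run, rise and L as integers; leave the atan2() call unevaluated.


// leg length = √(288² + 840²) = 888
// right-leg outer foot x = 2·288 + 90 = 666
// beam min-corner = (288, 0, 840)
translate([288, 0, 840]) cube([90, 1050, 66]);
translate([0, 76, 0]) rotate([0, atan2(288, 840), 0]) cube([33, 33, 888]);
translate([666, 76, 0]) mirror([1, 0, 0]) rotate([0, atan2(288, 840), 0]) cube([33, 33, 888]);
translate([0, 941, 0]) rotate([0, atan2(288, 840), 0]) cube([33, 33, 888]);
translate([666, 941, 0]) mirror([1, 0, 0]) rotate([0, atan2(288, 840), 0]) cube([33, 33, 888]);
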